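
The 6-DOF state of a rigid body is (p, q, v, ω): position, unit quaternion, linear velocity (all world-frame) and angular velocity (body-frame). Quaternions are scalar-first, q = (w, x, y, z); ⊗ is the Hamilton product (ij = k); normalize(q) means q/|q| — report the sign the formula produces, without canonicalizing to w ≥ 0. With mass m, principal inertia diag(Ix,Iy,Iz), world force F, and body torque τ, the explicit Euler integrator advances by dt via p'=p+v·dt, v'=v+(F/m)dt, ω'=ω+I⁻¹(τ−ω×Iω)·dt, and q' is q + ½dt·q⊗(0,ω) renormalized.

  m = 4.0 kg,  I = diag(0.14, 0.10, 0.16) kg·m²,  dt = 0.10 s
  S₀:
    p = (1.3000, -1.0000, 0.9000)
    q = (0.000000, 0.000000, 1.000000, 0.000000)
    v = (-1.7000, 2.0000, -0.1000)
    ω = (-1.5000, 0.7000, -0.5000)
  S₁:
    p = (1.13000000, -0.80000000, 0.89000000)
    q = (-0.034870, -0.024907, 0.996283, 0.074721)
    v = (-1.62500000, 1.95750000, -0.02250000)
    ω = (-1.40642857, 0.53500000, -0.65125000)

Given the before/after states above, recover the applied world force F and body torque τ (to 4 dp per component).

F = (3.0000, -1.7000, 3.1000)
τ = (0.1100, -0.1800, -0.2000)

velocity change Δv = (0.07500000, -0.04250000, 0.07750000)
F = m·Δv/dt = (3.0000, -1.7000, 3.1000)
rate change Δω = (0.09357143, -0.16500000, -0.15125000)
applied torque τ = (0.1100, -0.1800, -0.2000)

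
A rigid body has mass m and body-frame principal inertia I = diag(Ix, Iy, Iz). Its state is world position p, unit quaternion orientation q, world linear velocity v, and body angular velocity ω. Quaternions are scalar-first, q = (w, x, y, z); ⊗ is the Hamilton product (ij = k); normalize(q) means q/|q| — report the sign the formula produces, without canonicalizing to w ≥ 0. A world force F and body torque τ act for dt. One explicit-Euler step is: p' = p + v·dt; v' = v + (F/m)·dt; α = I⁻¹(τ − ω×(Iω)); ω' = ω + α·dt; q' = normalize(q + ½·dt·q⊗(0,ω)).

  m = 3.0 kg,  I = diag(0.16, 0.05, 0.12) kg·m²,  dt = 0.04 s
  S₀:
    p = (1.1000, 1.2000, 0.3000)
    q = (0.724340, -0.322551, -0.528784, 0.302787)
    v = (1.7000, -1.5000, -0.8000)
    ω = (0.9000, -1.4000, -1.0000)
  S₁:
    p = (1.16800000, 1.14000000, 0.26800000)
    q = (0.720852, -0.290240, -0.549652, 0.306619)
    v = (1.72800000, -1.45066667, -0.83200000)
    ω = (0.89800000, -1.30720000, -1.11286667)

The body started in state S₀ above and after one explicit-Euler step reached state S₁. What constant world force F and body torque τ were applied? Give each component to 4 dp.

F = (2.1000, 3.7000, -2.4000)
τ = (0.0900, 0.0800, -0.2000)

Δω = ω₁−ω₀ = (-0.00200000, 0.09280000, -0.11286667)
gyro term ω₀×Iω₀ = (0.0980, -0.0360, 0.1386)
applied torque τ = (0.0900, 0.0800, -0.2000)
Δv = v₁−v₀ = (0.02800000, 0.04933333, -0.03200000)
m·(v₁−v₀)/dt = (2.1000, 3.7000, -2.4000)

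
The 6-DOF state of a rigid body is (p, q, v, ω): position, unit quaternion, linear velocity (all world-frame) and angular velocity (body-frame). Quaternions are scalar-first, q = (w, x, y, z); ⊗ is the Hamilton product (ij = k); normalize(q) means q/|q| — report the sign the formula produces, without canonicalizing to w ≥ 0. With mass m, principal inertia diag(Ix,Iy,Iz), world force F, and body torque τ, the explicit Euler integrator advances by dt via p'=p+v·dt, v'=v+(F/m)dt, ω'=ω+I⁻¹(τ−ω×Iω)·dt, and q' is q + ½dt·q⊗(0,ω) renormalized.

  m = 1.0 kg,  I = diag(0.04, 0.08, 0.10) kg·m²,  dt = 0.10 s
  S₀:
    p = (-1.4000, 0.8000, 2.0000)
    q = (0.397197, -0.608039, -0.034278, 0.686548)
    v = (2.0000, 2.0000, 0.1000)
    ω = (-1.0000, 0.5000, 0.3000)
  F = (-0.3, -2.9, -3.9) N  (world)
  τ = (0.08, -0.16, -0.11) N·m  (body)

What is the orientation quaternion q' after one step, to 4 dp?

q⊗(0,ω) = (-0.7968644, -0.7507544, -0.3055378, -0.2191384)
q' = normalize(q + ½dt·q⊗(0,ω)) = (0.3568, -0.6445, -0.0495, 0.6745)

q' = (0.3568, -0.6445, -0.0495, 0.6745)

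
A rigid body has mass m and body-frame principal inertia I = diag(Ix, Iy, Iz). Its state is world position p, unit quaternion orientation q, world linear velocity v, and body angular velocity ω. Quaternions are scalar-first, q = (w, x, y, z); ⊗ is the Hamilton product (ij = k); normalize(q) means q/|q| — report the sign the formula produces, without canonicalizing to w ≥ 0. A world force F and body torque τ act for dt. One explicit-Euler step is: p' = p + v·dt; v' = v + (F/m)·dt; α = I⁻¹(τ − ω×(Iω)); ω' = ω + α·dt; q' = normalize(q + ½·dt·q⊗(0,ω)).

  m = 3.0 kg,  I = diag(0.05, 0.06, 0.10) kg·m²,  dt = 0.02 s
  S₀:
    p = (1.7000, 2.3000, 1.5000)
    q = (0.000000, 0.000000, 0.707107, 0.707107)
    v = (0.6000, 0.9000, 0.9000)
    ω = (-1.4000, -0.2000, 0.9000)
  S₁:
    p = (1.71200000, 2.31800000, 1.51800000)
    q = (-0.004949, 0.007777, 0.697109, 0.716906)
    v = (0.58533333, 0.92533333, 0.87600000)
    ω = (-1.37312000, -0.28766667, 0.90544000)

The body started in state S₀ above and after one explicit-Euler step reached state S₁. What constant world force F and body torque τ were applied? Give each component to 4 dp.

Δω = ω₁−ω₀ = (0.02688000, -0.08766667, 0.00544000)
gyro term ω₀×Iω₀ = (-0.0072, 0.0630, 0.0028)
I·α + gyro = (0.0600, -0.2000, 0.0300)
v₁ − v₀ = (-0.01466667, 0.02533333, -0.02400000)
m·(v₁−v₀)/dt = (-2.2000, 3.8000, -3.6000)

F = (-2.2000, 3.8000, -3.6000)
τ = (0.0600, -0.2000, 0.0300)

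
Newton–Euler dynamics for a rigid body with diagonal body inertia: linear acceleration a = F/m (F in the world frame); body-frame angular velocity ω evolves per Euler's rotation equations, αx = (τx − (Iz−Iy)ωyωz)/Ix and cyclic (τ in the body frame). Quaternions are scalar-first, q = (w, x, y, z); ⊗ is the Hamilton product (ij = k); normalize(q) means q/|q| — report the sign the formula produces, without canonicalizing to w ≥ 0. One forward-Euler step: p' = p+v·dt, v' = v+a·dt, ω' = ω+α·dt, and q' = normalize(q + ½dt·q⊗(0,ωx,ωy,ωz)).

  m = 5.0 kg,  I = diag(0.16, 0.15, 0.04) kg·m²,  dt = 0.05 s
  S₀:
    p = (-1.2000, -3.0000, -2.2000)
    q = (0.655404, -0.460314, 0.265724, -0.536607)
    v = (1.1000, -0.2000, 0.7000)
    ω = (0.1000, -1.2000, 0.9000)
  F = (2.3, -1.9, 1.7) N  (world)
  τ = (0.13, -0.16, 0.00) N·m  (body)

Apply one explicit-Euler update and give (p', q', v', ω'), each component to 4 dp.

p' = (-1.1450, -3.0100, -2.1650)
q' = (0.6761, -0.4685, 0.2549, -0.5084)
v' = (1.1230, -0.2190, 0.7170)
ω' = (0.1035, -1.2569, 0.8985)

linear accel F/m = (0.4600, -0.3800, 0.3400)
new position p' = (-1.1450, -3.0100, -2.1650)
v' = v + a·dt = (1.1230, -0.2190, 0.7170)
angular accel α = (0.0700, -1.1387, -0.0300)
new body rate ω' = (0.1035, -1.2569, 0.8985)
q⊗(0,ω) = (0.8478465, -0.3392364, -0.4258629, 1.1156680)
updated quaternion q' = (0.6761, -0.4685, 0.2549, -0.5084)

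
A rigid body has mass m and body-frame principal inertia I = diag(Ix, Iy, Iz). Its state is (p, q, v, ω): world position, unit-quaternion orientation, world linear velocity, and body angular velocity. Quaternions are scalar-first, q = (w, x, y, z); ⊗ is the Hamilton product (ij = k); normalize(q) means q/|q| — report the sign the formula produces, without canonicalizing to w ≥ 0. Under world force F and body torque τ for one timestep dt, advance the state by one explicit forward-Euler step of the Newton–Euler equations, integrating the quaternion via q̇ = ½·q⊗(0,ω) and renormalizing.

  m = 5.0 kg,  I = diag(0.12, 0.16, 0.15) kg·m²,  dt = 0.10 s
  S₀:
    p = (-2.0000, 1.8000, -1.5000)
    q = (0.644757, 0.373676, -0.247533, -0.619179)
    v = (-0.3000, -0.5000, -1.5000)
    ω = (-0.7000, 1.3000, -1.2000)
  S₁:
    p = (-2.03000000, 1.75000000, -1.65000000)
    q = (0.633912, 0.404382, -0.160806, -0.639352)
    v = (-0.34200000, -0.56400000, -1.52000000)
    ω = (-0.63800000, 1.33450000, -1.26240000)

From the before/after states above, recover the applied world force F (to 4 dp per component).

Δv = v₁−v₀ = (-0.04200000, -0.06400000, -0.02000000)
m·(v₁−v₀)/dt = (-2.1000, -3.2000, -1.0000)

F = (-2.1000, -3.2000, -1.0000)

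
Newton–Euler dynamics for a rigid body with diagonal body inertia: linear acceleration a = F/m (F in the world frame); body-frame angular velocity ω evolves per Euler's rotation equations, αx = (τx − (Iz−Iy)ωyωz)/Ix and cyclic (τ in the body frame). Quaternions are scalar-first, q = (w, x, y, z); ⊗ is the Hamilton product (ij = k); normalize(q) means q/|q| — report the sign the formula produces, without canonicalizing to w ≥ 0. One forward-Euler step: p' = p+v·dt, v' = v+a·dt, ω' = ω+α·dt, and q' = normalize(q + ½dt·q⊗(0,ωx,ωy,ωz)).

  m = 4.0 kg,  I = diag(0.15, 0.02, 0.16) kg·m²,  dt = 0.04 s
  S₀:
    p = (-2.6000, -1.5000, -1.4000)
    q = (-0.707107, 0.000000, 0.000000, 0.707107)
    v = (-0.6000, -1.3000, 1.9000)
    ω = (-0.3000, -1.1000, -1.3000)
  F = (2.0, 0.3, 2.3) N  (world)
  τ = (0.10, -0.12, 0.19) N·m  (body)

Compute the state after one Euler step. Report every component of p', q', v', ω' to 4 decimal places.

angular accel α = (-0.6680, -5.8050, 1.4556)
ω' = ω + α·dt = (-0.3267, -1.3322, -1.2418)
q⊗(0,ω) = (0.9192391, 0.9899498, 0.5656856, 0.9192391)
updated quaternion q' = (-0.6883, 0.0198, 0.0113, 0.7251)
new position p' = (-2.6240, -1.5520, -1.3240)
v + (F/m)dt = (-0.5800, -1.2970, 1.9230)

p' = (-2.6240, -1.5520, -1.3240)
q' = (-0.6883, 0.0198, 0.0113, 0.7251)
v' = (-0.5800, -1.2970, 1.9230)
ω' = (-0.3267, -1.3322, -1.2418)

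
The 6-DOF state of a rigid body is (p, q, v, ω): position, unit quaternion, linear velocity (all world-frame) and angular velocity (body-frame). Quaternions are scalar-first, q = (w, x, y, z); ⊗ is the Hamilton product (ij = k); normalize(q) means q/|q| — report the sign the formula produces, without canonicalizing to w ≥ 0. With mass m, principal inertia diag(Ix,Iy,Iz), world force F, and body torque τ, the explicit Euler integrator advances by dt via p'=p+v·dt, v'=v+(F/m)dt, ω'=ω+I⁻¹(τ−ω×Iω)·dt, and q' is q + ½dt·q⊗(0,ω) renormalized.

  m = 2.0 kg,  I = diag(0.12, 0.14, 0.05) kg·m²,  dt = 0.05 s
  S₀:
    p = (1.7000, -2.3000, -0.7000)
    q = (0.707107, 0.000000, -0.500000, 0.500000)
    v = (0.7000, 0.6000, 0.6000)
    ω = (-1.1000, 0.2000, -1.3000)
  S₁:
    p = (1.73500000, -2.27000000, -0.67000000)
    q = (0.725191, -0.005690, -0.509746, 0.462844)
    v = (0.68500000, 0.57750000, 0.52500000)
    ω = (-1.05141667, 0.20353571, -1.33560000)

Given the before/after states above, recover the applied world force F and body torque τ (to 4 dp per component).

Δω = ω₁−ω₀ = (0.04858333, 0.00353571, -0.03560000)
ω₀×(Iω₀) = (0.0234, 0.1001, -0.0044)
I·α + gyro = (0.1400, 0.1100, -0.0400)
Δv = v₁−v₀ = (-0.01500000, -0.02250000, -0.07500000)
m·(v₁−v₀)/dt = (-0.6000, -0.9000, -3.0000)

F = (-0.6000, -0.9000, -3.0000)
τ = (0.1400, 0.1100, -0.0400)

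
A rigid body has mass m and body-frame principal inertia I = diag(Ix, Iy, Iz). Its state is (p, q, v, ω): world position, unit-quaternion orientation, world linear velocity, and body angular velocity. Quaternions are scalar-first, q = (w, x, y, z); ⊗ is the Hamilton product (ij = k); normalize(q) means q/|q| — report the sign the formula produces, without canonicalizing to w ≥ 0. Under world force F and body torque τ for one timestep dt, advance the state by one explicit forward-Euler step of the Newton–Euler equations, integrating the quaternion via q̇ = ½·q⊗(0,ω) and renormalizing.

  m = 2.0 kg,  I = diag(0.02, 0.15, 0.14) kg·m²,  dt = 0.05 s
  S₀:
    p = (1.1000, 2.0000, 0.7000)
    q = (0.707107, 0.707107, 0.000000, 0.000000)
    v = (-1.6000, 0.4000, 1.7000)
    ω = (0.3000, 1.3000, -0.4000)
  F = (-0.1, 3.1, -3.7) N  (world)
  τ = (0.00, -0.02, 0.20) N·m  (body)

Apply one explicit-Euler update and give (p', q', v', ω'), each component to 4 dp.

α = I⁻¹(τ − ω×Iω) = (-0.2600, -0.2293, 1.0664)
ω + α·dt = (0.2870, 1.2885, -0.3467)
2q̇ = q⊗(0,ω) = (-0.2121321, 0.2121321, 1.2020819, 0.6363963)
q + ½dt·q⊗(0,ω), renormalized = (0.7014, 0.7120, 0.0300, 0.0159)
linear accel F/m = (-0.0500, 1.5500, -1.8500)
p' = p + v·dt = (1.0200, 2.0200, 0.7850)
v + (F/m)dt = (-1.6025, 0.4775, 1.6075)

p' = (1.0200, 2.0200, 0.7850)
q' = (0.7014, 0.7120, 0.0300, 0.0159)
v' = (-1.6025, 0.4775, 1.6075)
ω' = (0.2870, 1.2885, -0.3467)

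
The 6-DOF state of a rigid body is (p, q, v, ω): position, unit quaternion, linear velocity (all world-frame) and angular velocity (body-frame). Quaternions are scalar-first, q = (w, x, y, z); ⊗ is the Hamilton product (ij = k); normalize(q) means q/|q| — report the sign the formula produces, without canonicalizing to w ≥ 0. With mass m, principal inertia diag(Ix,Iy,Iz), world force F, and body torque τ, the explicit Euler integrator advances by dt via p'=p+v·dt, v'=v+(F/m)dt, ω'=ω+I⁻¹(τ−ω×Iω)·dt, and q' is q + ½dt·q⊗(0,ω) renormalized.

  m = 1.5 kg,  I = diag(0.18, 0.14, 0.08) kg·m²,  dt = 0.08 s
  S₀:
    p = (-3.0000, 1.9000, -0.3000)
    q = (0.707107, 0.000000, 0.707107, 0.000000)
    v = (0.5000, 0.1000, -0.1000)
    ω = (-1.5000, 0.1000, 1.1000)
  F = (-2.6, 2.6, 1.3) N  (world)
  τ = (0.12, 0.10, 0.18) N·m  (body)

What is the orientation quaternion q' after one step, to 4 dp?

q' = (0.7023, -0.0113, 0.7080, 0.0733)

q⊗(0,ω) = (-0.0707107, -0.2828428, 0.0707107, 1.8384782)
q' = normalize(q + ½dt·q⊗(0,ω)) = (0.7023, -0.0113, 0.7080, 0.0733)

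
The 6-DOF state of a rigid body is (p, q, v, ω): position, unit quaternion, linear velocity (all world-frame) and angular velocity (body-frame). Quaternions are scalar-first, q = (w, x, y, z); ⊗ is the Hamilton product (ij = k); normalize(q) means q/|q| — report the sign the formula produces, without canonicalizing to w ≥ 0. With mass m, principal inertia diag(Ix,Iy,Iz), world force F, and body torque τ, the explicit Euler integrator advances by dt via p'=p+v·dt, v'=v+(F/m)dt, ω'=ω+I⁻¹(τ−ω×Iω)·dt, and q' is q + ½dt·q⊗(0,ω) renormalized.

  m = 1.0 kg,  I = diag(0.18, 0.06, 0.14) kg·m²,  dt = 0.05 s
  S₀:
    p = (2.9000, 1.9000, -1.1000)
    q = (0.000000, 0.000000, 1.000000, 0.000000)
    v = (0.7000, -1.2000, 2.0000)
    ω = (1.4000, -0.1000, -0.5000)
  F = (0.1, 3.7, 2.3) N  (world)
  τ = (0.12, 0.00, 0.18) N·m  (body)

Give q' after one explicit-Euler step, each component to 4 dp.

q' = (0.0025, -0.0125, 0.9993, -0.0350)

Hamilton product q⊗(0,ω) = (0.1000000, -0.5000000, 0.0000000, -1.4000000)
q + ½dt·q⊗(0,ω), renormalized = (0.0025, -0.0125, 0.9993, -0.0350)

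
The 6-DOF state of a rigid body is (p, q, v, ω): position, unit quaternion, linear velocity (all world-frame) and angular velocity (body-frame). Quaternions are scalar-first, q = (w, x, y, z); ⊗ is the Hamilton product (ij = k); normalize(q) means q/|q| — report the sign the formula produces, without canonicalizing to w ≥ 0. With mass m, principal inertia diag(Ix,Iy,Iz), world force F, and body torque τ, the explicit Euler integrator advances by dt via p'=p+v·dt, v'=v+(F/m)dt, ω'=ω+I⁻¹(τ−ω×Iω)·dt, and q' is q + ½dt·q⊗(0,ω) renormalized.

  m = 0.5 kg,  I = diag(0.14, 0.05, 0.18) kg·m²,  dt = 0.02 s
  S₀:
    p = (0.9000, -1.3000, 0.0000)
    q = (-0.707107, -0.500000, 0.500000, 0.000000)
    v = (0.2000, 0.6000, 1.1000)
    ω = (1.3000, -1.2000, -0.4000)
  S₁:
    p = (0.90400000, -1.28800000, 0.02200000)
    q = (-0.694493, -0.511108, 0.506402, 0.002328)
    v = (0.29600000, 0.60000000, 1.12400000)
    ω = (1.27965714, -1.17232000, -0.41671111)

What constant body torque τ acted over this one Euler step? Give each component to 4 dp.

ω₁ − ω₀ = (-0.02034286, 0.02768000, -0.01671111)
τ = I·(Δω/dt) + ω₀×(Iω₀) = (-0.0800, 0.0900, -0.0100)

τ = (-0.0800, 0.0900, -0.0100)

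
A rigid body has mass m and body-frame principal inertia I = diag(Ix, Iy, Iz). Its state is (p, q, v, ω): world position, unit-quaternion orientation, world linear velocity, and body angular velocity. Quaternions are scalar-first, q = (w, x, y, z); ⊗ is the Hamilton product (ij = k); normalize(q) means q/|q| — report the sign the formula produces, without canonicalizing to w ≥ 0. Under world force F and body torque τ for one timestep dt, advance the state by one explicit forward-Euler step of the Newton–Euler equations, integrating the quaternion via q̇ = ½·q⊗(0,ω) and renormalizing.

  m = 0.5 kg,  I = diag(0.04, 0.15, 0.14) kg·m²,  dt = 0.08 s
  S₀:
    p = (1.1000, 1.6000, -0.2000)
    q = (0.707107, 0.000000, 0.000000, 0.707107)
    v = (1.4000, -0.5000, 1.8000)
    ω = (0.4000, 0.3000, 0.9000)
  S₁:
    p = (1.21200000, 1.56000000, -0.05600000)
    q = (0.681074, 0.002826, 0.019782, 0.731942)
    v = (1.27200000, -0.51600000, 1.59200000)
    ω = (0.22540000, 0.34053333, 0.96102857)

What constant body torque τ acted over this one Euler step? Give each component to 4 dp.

τ = (-0.0900, 0.0400, 0.1200)

rate change Δω = (-0.17460000, 0.04053333, 0.06102857)
precession coupling = (-0.0027, -0.0360, 0.0132)
τ = I·(Δω/dt) + ω₀×(Iω₀) = (-0.0900, 0.0400, 0.1200)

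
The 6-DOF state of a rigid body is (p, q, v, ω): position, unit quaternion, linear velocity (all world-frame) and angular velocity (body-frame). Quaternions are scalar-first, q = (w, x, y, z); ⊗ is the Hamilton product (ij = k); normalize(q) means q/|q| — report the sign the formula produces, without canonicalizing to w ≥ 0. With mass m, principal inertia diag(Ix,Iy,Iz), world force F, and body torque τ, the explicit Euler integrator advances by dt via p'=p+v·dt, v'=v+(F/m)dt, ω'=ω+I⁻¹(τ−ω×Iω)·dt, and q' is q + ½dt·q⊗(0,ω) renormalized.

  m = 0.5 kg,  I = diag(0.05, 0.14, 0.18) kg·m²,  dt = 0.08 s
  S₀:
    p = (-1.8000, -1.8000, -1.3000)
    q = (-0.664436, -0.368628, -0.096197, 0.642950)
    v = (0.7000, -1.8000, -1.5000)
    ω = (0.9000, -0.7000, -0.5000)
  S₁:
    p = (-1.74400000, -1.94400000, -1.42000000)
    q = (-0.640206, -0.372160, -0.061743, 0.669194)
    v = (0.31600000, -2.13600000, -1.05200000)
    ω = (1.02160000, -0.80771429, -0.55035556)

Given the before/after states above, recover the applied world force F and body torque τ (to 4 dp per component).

F = (-2.4000, -2.1000, 2.8000)
τ = (0.0900, -0.1300, -0.1700)

rate change Δω = (0.12160000, -0.10771429, -0.05035556)
τ = I·(Δω/dt) + ω₀×(Iω₀) = (0.0900, -0.1300, -0.1700)
velocity change Δv = (-0.38400000, -0.33600000, 0.44800000)
m·(v₁−v₀)/dt = (-2.4000, -2.1000, 2.8000)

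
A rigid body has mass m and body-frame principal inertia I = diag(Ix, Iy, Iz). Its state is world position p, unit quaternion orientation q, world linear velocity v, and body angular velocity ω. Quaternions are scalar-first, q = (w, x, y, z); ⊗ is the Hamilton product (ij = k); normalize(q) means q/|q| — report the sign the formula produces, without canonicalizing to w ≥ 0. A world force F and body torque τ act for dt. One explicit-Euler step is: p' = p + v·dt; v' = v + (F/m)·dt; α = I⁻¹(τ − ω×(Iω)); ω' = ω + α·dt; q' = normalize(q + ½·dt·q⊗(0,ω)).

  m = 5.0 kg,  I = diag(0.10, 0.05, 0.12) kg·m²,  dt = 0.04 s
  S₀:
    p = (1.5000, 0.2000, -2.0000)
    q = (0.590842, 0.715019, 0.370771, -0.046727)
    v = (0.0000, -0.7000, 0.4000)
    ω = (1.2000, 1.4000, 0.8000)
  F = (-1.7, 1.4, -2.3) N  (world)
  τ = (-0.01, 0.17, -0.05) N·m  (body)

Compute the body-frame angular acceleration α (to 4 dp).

α = (-0.8840, 3.7840, 0.2833)

precession coupling ω×(Iω) = (0.0784, -0.0192, -0.0840)
angular accel α = (-0.8840, 3.7840, 0.2833)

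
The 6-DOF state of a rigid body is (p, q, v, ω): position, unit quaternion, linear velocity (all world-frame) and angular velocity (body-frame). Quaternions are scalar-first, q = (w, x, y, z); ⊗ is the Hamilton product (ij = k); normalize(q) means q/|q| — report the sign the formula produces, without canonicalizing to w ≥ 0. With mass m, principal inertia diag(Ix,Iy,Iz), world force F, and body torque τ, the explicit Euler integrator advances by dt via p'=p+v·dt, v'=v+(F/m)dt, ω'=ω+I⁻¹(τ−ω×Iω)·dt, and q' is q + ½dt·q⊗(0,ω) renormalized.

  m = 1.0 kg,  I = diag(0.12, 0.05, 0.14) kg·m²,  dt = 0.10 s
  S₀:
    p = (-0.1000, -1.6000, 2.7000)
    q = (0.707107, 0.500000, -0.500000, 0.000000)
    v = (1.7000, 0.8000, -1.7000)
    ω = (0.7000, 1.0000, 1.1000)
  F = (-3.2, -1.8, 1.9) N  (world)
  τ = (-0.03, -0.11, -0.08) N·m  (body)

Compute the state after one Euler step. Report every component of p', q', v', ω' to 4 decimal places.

ω×(Iω) gyroscopic = (0.0990, -0.0154, -0.0490)
α = I⁻¹(τ − ω×Iω) = (-1.0750, -1.8920, -0.2214)
ω + α·dt = (0.5925, 0.8108, 1.0779)
2q̇ = q⊗(0,ω) = (0.1500000, -0.0550251, 0.1571070, 1.6278177)
q + ½dt·q⊗(0,ω), renormalized = (0.7122, 0.4956, -0.4905, 0.0811)
new position p' = (0.0700, -1.5200, 2.5300)
new velocity v' = (1.3800, 0.6200, -1.5100)

p' = (0.0700, -1.5200, 2.5300)
q' = (0.7122, 0.4956, -0.4905, 0.0811)
v' = (1.3800, 0.6200, -1.5100)
ω' = (0.5925, 0.8108, 1.0779)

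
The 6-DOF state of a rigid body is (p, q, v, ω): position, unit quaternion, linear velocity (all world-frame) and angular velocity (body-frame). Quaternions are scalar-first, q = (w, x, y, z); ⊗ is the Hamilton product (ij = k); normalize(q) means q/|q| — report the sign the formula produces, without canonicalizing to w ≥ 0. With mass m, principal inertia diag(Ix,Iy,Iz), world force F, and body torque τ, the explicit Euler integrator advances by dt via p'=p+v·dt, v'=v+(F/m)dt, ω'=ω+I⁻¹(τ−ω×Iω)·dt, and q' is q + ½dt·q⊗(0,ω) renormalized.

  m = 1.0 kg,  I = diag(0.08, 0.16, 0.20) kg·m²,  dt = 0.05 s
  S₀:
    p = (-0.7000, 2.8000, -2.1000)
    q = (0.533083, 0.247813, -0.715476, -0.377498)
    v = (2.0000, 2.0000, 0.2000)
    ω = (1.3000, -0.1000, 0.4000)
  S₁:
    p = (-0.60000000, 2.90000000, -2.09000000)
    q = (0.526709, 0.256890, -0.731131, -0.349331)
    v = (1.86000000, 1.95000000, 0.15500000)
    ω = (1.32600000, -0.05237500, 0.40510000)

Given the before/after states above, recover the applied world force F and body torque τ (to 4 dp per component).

Δω = ω₁−ω₀ = (0.02600000, 0.04762500, 0.00510000)
applied torque τ = (0.0400, 0.0900, 0.0100)
velocity change Δv = (-0.14000000, -0.05000000, -0.04500000)
applied force F = (-2.8000, -1.0000, -0.9000)

F = (-2.8000, -1.0000, -0.9000)
τ = (0.0400, 0.0900, 0.0100)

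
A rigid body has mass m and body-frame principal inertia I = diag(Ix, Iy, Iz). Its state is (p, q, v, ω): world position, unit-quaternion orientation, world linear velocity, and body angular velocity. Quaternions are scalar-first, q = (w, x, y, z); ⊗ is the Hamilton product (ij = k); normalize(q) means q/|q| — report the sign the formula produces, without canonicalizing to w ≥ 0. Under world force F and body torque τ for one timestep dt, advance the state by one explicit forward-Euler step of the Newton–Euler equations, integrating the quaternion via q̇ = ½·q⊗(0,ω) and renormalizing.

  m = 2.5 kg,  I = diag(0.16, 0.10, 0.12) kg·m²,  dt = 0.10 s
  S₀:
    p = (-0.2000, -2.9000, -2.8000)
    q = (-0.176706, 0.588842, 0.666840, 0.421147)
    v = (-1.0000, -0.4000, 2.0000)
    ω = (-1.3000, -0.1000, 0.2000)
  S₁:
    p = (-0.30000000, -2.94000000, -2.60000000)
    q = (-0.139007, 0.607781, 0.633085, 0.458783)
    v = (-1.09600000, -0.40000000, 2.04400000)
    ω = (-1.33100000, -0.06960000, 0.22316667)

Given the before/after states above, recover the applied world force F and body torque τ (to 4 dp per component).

F = (-2.4000, 0.0000, 1.1000)
τ = (-0.0500, 0.0200, 0.0200)

Δv = v₁−v₀ = (-0.09600000, 0.00000000, 0.04400000)
m·(v₁−v₀)/dt = (-2.4000, 0.0000, 1.1000)
rate change Δω = (-0.03100000, 0.03040000, 0.02316667)
ω₀×(Iω₀) = (-0.0004, -0.0104, -0.0078)
applied torque τ = (-0.0500, 0.0200, 0.0200)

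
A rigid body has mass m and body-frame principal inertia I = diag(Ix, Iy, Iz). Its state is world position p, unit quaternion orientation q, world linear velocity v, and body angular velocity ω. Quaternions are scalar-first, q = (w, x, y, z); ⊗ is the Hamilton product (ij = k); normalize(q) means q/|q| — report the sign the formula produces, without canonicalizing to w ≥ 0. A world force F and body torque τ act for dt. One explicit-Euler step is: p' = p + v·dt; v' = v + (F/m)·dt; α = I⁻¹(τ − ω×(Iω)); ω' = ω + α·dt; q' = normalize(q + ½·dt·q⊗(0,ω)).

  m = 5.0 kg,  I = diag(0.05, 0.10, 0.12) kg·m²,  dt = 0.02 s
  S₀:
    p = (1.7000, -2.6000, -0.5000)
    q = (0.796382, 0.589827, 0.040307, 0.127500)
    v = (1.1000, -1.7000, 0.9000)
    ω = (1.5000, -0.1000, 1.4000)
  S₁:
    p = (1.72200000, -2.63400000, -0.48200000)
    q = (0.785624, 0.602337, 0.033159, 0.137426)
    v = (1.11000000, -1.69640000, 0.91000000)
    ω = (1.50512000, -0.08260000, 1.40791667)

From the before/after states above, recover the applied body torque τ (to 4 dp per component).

rate change Δω = (0.00512000, 0.01740000, 0.00791667)
gyro term ω₀×Iω₀ = (-0.0028, -0.1470, -0.0075)
I·α + gyro = (0.0100, -0.0600, 0.0400)

τ = (0.0100, -0.0600, 0.0400)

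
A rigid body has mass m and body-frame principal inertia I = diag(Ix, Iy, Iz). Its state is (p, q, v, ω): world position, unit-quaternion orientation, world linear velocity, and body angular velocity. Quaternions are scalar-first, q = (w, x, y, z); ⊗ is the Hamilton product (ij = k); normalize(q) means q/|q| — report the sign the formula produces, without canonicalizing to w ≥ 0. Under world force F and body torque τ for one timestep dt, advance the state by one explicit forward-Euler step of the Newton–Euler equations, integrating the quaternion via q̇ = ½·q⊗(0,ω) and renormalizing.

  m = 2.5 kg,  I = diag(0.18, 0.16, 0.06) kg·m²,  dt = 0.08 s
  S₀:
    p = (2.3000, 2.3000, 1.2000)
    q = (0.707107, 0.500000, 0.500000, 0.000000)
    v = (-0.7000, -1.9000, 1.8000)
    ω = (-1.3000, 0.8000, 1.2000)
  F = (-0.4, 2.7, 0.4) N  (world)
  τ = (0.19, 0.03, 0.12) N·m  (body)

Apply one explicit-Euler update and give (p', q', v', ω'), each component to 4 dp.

angular accel α = (1.5889, 1.3575, 1.6533)
new body rate ω' = (-1.1729, 0.9086, 1.3323)
Hamilton product q⊗(0,ω) = (0.2500000, -0.3192391, -0.0343144, 1.8985284)
q + ½dt·q⊗(0,ω), renormalized = (0.7150, 0.4858, 0.4971, 0.0757)
linear accel F/m = (-0.1600, 1.0800, 0.1600)
new position p' = (2.2440, 2.1480, 1.3440)
new velocity v' = (-0.7128, -1.8136, 1.8128)

p' = (2.2440, 2.1480, 1.3440)
q' = (0.7150, 0.4858, 0.4971, 0.0757)
v' = (-0.7128, -1.8136, 1.8128)
ω' = (-1.1729, 0.9086, 1.3323)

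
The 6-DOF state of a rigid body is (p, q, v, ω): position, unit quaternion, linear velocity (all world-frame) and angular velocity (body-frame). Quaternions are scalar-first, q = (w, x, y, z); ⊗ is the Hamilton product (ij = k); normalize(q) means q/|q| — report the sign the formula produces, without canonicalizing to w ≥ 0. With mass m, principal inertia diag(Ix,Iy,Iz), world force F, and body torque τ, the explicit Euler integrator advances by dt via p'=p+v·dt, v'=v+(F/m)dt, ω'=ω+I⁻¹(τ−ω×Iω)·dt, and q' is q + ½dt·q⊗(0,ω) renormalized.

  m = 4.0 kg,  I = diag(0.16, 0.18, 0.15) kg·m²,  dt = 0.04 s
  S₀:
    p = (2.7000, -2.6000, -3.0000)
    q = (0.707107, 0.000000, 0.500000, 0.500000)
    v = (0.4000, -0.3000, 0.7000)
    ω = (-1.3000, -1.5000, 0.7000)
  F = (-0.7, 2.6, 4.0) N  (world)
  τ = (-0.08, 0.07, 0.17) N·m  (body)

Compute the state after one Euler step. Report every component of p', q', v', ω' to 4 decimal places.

p' = (2.7160, -2.6120, -2.9720)
q' = (0.7145, 0.0036, 0.4654, 0.5224)
v' = (0.3930, -0.2740, 0.7400)
ω' = (-1.3279, -1.4824, 0.7349)

linear accel F/m = (-0.1750, 0.6500, 1.0000)
new position p' = (2.7160, -2.6120, -2.9720)
v + (F/m)dt = (0.3930, -0.2740, 0.7400)
gyro term ω×Iω = (0.0315, -0.0091, 0.0390)
(τ − ω×Iω)/I = (-0.6969, 0.4394, 0.8733)
new body rate ω' = (-1.3279, -1.4824, 0.7349)
2q̇ = q⊗(0,ω) = (0.4000000, 0.1807609, -1.7106605, 1.1449749)
q' = normalize(q + ½dt·q⊗(0,ω)) = (0.7145, 0.0036, 0.4654, 0.5224)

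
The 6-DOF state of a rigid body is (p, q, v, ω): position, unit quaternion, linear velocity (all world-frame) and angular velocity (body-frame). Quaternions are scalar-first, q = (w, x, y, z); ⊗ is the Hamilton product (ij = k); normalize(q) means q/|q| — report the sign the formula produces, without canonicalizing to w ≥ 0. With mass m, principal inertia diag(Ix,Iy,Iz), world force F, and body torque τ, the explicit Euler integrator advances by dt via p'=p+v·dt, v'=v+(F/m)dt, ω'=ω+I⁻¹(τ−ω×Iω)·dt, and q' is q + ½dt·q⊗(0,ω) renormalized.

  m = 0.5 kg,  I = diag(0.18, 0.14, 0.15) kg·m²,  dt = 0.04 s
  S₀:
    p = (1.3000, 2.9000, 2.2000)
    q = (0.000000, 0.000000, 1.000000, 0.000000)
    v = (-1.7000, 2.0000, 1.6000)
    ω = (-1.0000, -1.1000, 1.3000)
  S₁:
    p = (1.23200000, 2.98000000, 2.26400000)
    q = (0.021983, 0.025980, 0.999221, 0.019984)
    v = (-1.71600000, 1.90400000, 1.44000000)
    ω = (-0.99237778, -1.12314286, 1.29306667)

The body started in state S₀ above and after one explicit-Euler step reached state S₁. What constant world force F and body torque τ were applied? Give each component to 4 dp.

F = (-0.2000, -1.2000, -2.0000)
τ = (0.0200, -0.1200, -0.0700)

Δv = v₁−v₀ = (-0.01600000, -0.09600000, -0.16000000)
m·(v₁−v₀)/dt = (-0.2000, -1.2000, -2.0000)
ω₁ − ω₀ = (0.00762222, -0.02314286, -0.00693333)
ω₀×(Iω₀) = (-0.0143, -0.0390, -0.0440)
applied torque τ = (0.0200, -0.1200, -0.0700)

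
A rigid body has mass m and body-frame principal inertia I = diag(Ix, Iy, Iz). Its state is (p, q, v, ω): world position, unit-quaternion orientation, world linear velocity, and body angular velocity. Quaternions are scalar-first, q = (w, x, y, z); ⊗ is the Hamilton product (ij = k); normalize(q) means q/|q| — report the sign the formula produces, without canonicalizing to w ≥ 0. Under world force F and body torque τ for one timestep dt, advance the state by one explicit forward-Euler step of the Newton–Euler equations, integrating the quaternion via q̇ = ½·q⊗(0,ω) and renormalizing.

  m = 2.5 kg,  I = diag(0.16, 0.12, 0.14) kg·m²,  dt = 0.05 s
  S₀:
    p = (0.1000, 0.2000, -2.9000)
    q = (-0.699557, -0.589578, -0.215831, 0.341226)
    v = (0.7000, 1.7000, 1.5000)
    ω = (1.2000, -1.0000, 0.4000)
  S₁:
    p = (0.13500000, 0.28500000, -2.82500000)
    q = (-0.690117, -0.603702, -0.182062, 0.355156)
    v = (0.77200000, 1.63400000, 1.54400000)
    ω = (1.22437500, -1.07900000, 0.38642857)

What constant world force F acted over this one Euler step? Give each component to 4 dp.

v₁ − v₀ = (0.07200000, -0.06600000, 0.04400000)
F = m·Δv/dt = (3.6000, -3.3000, 2.2000)

F = (3.6000, -3.3000, 2.2000)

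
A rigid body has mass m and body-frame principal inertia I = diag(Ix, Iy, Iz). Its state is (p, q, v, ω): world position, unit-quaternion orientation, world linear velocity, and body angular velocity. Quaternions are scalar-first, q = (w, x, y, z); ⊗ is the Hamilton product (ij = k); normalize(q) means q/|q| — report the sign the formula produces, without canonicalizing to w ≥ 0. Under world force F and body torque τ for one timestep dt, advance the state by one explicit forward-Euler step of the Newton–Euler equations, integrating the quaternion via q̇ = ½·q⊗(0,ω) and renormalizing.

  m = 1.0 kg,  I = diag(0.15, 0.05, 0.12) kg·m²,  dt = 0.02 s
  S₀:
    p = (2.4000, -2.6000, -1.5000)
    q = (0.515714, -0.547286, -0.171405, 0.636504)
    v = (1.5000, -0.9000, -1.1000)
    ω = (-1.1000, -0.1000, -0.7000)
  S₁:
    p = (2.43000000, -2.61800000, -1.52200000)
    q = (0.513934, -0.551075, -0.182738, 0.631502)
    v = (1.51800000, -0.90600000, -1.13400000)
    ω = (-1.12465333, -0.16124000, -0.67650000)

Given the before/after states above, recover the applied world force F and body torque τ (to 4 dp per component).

F = (0.9000, -0.3000, -1.7000)
τ = (-0.1800, -0.1300, 0.1300)

Δv = v₁−v₀ = (0.01800000, -0.00600000, -0.03400000)
F = m·Δv/dt = (0.9000, -0.3000, -1.7000)
Δω = ω₁−ω₀ = (-0.02465333, -0.06124000, 0.02350000)
I·α + gyro = (-0.1800, -0.1300, 0.1300)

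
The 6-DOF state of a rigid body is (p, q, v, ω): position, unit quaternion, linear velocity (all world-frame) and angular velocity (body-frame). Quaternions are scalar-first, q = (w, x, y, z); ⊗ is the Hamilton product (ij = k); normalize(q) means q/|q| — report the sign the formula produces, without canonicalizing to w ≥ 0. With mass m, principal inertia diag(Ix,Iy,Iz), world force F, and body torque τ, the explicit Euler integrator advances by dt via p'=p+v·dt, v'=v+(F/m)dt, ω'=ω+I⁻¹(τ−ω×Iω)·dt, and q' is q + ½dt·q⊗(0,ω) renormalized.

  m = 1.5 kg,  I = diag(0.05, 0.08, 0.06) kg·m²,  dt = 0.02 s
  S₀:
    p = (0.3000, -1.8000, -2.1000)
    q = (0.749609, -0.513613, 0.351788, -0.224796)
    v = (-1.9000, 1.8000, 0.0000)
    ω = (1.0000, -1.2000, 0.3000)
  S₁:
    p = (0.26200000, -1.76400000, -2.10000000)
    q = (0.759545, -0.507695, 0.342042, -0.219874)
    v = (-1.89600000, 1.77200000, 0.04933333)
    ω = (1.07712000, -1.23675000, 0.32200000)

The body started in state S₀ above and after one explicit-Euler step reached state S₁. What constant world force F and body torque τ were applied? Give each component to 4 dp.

F = (0.3000, -2.1000, 3.7000)
τ = (0.2000, -0.1500, 0.0300)

v₁ − v₀ = (0.00400000, -0.02800000, 0.04933333)
m·(v₁−v₀)/dt = (0.3000, -2.1000, 3.7000)
ω₁ − ω₀ = (0.07712000, -0.03675000, 0.02200000)
gyro term ω₀×Iω₀ = (0.0072, -0.0030, -0.0360)
τ = I·(Δω/dt) + ω₀×(Iω₀) = (0.2000, -0.1500, 0.0300)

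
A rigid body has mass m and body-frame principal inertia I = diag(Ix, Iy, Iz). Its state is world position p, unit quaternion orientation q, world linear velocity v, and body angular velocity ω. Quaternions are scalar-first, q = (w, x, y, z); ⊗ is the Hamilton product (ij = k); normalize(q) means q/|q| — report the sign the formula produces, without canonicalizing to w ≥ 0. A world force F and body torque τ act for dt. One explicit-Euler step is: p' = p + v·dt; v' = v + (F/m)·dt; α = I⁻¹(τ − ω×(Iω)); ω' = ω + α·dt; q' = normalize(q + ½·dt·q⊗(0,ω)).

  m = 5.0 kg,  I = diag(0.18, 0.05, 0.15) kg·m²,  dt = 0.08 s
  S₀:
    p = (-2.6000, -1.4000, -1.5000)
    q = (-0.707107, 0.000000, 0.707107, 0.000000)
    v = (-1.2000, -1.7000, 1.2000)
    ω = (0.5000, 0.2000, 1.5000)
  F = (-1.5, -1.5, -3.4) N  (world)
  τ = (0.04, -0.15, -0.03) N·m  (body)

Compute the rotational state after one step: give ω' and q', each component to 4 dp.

ω' = (0.5044, -0.0760, 1.4909)
q' = (-0.7113, 0.0282, 0.7000, -0.0565)

angular accel α = (0.0556, -3.4500, -0.1133)
ω + α·dt = (0.5044, -0.0760, 1.4909)
Hamilton product q⊗(0,ω) = (-0.1414214, 0.7071070, -0.1414214, -1.4142140)
updated quaternion q' = (-0.7113, 0.0282, 0.7000, -0.0565)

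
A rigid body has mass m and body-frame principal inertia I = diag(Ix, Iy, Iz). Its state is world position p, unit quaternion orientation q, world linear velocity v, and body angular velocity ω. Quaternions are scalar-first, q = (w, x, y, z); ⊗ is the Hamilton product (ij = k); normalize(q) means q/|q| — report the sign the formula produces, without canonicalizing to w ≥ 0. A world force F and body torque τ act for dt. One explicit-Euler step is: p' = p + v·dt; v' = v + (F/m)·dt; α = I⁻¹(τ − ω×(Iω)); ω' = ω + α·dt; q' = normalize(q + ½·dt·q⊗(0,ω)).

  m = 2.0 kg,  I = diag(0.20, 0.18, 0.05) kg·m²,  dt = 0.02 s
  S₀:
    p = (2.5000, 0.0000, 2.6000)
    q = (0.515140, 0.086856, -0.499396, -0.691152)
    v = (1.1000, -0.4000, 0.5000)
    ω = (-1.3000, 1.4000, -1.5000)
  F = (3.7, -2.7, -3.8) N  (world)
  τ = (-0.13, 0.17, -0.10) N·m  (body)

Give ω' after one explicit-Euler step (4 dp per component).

precession coupling ω×(Iω) = (0.2730, 0.2925, 0.0364)
angular accel α = (-2.0150, -0.6806, -2.7280)
ω + α·dt = (-1.3403, 1.3864, -1.5546)

ω' = (-1.3403, 1.3864, -1.5546)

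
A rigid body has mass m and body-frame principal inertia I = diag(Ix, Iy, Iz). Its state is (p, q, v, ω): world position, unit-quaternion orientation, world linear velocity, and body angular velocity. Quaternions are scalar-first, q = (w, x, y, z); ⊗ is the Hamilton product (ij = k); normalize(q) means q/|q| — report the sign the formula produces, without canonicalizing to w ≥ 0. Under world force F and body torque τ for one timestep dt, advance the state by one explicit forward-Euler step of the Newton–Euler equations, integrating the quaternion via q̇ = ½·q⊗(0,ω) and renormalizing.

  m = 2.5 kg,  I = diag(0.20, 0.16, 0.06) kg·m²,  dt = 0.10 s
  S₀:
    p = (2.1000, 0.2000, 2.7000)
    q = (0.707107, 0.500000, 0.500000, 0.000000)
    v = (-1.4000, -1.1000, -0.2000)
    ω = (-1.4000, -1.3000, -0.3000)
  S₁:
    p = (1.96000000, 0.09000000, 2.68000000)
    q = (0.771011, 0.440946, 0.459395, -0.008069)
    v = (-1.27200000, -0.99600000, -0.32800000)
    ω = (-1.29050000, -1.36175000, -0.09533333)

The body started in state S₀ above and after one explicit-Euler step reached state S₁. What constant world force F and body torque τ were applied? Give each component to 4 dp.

Δω = ω₁−ω₀ = (0.10950000, -0.06175000, 0.20466667)
I·α + gyro = (0.1800, -0.0400, 0.0500)
Δv = v₁−v₀ = (0.12800000, 0.10400000, -0.12800000)
applied force F = (3.2000, 2.6000, -3.2000)

F = (3.2000, 2.6000, -3.2000)
τ = (0.1800, -0.0400, 0.0500)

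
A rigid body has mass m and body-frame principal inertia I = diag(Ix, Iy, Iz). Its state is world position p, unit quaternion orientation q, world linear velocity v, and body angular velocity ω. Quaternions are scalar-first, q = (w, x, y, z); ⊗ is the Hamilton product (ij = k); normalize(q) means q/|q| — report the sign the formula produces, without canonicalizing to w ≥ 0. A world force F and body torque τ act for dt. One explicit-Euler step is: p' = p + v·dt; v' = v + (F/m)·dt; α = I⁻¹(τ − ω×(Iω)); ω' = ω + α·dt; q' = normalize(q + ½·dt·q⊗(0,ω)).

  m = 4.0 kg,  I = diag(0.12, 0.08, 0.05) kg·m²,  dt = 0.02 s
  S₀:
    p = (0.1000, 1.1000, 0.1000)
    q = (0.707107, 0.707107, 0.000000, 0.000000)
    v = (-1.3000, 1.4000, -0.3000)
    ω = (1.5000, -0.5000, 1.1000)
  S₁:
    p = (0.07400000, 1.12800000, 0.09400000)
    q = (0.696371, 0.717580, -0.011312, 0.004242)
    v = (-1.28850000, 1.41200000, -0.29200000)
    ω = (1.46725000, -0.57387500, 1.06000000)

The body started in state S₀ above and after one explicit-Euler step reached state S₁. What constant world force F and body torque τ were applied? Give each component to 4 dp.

F = (2.3000, 2.4000, 1.6000)
τ = (-0.1800, -0.1800, -0.0700)

ω₁ − ω₀ = (-0.03275000, -0.07387500, -0.04000000)
ω₀×(Iω₀) = (0.0165, 0.1155, 0.0300)
I·α + gyro = (-0.1800, -0.1800, -0.0700)
Δv = v₁−v₀ = (0.01150000, 0.01200000, 0.00800000)
applied force F = (2.3000, 2.4000, 1.6000)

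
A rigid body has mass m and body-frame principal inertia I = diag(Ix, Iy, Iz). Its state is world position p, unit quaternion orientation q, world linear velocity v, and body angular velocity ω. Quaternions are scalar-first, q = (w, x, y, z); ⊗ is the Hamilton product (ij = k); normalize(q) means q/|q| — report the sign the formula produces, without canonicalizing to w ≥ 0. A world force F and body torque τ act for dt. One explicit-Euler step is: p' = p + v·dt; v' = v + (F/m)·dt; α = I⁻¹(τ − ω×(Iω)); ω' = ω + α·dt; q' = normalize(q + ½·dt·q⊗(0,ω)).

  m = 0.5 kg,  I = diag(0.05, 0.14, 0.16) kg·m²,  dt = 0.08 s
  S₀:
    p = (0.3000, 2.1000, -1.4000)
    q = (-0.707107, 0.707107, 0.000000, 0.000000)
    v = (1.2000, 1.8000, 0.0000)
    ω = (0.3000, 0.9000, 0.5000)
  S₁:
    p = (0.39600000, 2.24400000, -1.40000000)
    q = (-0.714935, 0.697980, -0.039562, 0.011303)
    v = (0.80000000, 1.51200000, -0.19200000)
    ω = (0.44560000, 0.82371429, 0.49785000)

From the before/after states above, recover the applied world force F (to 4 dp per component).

F = (-2.5000, -1.8000, -1.2000)

velocity change Δv = (-0.40000000, -0.28800000, -0.19200000)
m·(v₁−v₀)/dt = (-2.5000, -1.8000, -1.2000)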